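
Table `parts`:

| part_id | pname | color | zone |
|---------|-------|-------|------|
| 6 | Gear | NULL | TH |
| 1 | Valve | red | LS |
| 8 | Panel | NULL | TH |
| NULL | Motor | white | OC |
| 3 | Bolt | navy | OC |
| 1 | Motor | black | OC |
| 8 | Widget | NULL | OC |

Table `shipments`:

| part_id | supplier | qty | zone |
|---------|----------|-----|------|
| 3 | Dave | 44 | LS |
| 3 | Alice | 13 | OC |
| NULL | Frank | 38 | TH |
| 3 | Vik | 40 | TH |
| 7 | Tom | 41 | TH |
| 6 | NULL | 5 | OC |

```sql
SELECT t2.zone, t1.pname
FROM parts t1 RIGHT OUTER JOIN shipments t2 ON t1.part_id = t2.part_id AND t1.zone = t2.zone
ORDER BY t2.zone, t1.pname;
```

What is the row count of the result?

6

RIGHT JOIN keeps every row from `shipments`; unmatched rows get NULL for `parts`'s columns.
Matching on t1.part_id = t2.part_id AND t1.zone = t2.zone. A NULL in a compared column never satisfies the condition.
Matched pairs: 1; unmatched t2 rows kept: 5.
Total: 1 matched + 5 padded = 6 rows.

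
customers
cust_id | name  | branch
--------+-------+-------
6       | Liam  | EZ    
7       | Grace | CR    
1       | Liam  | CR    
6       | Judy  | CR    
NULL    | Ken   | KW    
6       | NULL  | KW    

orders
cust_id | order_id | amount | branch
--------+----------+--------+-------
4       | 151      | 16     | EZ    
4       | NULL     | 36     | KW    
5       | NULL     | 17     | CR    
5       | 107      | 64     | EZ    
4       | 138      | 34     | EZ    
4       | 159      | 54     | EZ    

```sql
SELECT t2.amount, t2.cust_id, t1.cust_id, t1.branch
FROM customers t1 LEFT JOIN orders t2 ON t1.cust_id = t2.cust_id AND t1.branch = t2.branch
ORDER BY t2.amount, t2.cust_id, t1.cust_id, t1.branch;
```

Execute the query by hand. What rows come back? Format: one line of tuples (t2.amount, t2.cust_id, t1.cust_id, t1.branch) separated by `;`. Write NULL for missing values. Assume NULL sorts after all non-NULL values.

LEFT JOIN keeps every row from `customers`; unmatched rows get NULL for `orders`'s columns.
Matching on t1.cust_id = t2.cust_id AND t1.branch = t2.branch. A NULL in a compared column never satisfies the condition.
Matched pairs: 0; unmatched t1 rows kept: 6.

(NULL, NULL, 1, CR); (NULL, NULL, 6, CR); (NULL, NULL, 6, EZ); (NULL, NULL, 6, KW); (NULL, NULL, 7, CR); (NULL, NULL, NULL, KW)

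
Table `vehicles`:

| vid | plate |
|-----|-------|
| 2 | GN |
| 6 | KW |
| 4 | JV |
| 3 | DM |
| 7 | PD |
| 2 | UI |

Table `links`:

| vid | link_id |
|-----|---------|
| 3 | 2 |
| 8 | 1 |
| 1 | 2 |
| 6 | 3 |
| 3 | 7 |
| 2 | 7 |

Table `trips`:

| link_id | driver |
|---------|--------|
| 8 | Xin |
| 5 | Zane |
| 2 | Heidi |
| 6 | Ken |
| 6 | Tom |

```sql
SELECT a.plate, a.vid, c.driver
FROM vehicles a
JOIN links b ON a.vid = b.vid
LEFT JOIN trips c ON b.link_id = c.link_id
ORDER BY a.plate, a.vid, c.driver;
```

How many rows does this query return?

5

Joins associate left-to-right: vehicles INNER JOIN links on vid gives 5 intermediate row(s).
Then LEFT JOIN `trips c` on link_id: each of those 5 rows is kept; rows whose b.link_id has no match in c get NULL for c's columns.
Result: 5 row(s).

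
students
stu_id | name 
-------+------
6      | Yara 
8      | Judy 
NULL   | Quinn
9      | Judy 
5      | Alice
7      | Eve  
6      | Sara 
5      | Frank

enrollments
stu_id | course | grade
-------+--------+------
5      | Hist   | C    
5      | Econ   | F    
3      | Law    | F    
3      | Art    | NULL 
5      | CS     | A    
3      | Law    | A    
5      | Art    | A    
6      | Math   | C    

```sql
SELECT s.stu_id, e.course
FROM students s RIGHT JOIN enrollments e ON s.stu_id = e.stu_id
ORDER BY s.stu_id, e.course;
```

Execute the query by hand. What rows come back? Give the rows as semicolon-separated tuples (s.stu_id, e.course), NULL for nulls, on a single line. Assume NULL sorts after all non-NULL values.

RIGHT JOIN keeps every row from `enrollments`; unmatched rows get NULL for `students`'s columns.
Matching on s.stu_id = e.stu_id. A NULL in a compared column never satisfies the condition.
Matched pairs: 10; unmatched e rows kept: 3.

(5, Art); (5, Art); (5, CS); (5, CS); (5, Econ); (5, Econ); (5, Hist); (5, Hist); (6, Math); (6, Math); (NULL, Art); (NULL, Law); (NULL, Law)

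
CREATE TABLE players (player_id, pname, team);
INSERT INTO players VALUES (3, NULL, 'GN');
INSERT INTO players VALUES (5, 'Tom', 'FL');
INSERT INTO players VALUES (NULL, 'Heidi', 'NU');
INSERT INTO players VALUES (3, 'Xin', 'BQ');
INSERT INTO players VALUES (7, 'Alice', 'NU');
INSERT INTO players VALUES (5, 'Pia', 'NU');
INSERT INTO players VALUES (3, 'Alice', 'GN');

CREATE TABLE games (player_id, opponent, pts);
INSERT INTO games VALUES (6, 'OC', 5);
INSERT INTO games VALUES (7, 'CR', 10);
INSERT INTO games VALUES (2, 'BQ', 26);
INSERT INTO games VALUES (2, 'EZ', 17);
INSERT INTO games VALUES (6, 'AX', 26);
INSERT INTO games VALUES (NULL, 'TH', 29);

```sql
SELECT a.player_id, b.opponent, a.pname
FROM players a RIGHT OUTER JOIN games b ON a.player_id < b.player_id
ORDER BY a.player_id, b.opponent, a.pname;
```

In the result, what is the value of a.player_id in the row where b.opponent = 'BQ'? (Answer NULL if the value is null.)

RIGHT JOIN keeps every row from `games`; unmatched rows get NULL for `players`'s columns.
Matching on a.player_id < b.player_id. A NULL in a compared column never satisfies the condition.
- a (player_id=3) pairs with 3 row(s) of b.
- a (player_id=5) pairs with 3 row(s) of b.
- a (player_id=NULL) has no partner in b.
- a (player_id=3) pairs with 3 row(s) of b.
- a (player_id=7) has no partner in b.
- a (player_id=5) pairs with 3 row(s) of b.
- a (player_id=3) pairs with 3 row(s) of b.
- plus 3 unmatched b row(s), each kept with NULL a columns.

NULL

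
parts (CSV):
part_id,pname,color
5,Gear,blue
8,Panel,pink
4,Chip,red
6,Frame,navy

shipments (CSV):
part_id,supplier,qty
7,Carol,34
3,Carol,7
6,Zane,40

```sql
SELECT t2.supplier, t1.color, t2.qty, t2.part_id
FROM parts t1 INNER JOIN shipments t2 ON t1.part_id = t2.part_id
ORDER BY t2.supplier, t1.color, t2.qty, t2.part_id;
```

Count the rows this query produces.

1

INNER JOIN keeps only pairs where the ON condition holds.
Matching on t1.part_id = t2.part_id.
- t1 row (part_id=5): no match → dropped.
- t1 row (part_id=8): no match → dropped.
- t1 row (part_id=4): no match → dropped.
- t1 row (part_id=6): matches 1 t2 row(s) → 1 output row(s).
Total: 1 rows.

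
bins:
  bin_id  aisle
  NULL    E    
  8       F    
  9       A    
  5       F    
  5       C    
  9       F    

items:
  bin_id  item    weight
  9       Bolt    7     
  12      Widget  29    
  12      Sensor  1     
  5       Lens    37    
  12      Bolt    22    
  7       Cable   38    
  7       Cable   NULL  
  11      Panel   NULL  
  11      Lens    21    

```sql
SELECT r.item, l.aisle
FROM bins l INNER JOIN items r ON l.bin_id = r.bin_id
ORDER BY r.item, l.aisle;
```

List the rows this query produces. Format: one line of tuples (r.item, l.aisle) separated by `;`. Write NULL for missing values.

INNER JOIN keeps only pairs where the ON condition holds.
Matching on l.bin_id = r.bin_id. A NULL in a compared column never satisfies the condition.
Matched pairs: 4.

(Bolt, A); (Bolt, F); (Lens, C); (Lens, F)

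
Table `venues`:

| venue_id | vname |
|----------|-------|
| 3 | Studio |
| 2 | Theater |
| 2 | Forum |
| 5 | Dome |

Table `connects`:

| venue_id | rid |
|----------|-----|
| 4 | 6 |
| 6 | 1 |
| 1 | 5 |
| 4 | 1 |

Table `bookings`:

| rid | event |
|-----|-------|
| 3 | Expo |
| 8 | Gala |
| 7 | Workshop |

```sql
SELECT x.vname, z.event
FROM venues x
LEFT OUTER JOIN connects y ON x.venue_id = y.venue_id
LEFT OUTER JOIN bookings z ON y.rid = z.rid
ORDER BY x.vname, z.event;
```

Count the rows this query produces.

4

Step 1 — x LEFT JOIN y on venue_id → 4 row(s).
Then LEFT JOIN `bookings z` on rid: each of those 4 rows is kept; rows whose y.rid has no match in z get NULL for z's columns.
Result: 4 row(s).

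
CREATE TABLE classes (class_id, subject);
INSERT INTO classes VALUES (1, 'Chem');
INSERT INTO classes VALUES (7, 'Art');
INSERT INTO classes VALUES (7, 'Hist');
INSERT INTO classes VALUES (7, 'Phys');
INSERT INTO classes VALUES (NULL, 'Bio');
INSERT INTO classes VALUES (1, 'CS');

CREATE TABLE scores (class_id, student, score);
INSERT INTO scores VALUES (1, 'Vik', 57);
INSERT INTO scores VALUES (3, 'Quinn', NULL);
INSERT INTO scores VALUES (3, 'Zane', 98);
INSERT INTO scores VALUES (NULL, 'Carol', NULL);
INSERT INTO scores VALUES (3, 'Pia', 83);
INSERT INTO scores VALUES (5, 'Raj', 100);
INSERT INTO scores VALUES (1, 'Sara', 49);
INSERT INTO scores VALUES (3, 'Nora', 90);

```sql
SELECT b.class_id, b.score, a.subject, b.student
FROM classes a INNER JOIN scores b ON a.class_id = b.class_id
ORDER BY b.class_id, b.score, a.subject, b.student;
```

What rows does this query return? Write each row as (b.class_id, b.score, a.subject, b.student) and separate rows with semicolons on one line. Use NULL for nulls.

(1, 49, CS, Sara); (1, 49, Chem, Sara); (1, 57, CS, Vik); (1, 57, Chem, Vik)

INNER JOIN keeps only pairs where the ON condition holds.
Matching on a.class_id = b.class_id. A NULL in a compared column never satisfies the condition.
- a (class_id=1) pairs with 2 row(s) of b.
- a (class_id=7) has no partner → excluded.
- a (class_id=7) has no partner → excluded.
- a (class_id=7) has no partner → excluded.
- a (class_id=NULL) has no partner → excluded.
- a (class_id=1) pairs with 2 row(s) of b.
After projecting and ordering:
b.class_id | b.score | a.subject | b.student
1 | 49 | CS | Sara
1 | 49 | Chem | Sara
1 | 57 | CS | Vik
1 | 57 | Chem | Vik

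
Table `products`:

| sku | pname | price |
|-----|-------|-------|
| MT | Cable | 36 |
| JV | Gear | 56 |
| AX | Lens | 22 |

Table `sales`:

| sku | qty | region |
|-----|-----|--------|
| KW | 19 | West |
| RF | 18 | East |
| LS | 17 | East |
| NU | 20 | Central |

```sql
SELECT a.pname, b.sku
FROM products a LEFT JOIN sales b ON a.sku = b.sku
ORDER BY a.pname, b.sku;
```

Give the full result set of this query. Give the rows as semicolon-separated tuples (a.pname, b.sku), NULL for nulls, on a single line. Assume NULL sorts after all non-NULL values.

LEFT JOIN keeps every row from `products`; unmatched rows get NULL for `sales`'s columns.
Matching on a.sku = b.sku.
Matched pairs: 0; unmatched a rows kept: 3.

(Cable, NULL); (Gear, NULL); (Lens, NULL)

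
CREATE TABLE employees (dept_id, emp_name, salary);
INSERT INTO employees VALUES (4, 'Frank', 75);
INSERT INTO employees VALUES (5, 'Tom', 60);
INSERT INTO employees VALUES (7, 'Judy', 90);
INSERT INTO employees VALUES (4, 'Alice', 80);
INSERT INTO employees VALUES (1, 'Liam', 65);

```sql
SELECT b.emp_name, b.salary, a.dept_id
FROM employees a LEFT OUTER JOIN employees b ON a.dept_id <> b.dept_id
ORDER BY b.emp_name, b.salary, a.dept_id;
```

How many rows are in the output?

LEFT JOIN keeps every row from `employees a`; unmatched rows get NULL for `employees b`'s columns.
Matching on a.dept_id <> b.dept_id.
- a (dept_id=4) pairs with 3 row(s) of b.
- a (dept_id=5) pairs with 4 row(s) of b.
- a (dept_id=7) pairs with 4 row(s) of b.
- a (dept_id=4) pairs with 3 row(s) of b.
- a (dept_id=1) pairs with 4 row(s) of b.
Total: 18 rows.

18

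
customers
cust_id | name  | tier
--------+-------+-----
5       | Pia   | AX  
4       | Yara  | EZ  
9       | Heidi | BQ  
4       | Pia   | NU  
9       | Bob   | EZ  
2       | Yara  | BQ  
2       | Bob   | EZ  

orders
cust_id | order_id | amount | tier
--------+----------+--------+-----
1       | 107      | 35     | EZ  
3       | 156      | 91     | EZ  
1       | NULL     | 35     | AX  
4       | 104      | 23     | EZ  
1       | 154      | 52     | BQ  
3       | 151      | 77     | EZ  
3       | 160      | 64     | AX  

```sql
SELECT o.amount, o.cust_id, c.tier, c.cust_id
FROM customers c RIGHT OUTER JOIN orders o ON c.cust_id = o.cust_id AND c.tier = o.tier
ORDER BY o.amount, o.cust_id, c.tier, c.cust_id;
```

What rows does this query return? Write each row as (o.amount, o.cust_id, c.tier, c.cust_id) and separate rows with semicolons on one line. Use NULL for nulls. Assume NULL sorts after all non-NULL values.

(23, 4, EZ, 4); (35, 1, NULL, NULL); (35, 1, NULL, NULL); (52, 1, NULL, NULL); (64, 3, NULL, NULL); (77, 3, NULL, NULL); (91, 3, NULL, NULL)

RIGHT JOIN keeps every row from `orders`; unmatched rows get NULL for `customers`'s columns.
Matching on c.cust_id = o.cust_id AND c.tier = o.tier.
Matched pairs: 1; unmatched o rows kept: 6.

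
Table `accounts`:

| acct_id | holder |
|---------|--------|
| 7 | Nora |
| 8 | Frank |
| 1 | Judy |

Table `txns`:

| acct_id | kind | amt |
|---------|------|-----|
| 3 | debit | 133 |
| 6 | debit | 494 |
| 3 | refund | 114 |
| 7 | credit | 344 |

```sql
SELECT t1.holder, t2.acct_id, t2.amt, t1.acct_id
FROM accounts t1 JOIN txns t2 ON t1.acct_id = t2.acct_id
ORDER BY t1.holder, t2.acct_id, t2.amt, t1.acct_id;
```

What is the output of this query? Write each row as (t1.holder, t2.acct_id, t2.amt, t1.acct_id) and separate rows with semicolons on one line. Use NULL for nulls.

(Nora, 7, 344, 7)

INNER JOIN keeps only pairs where the ON condition holds.
Matching on t1.acct_id = t2.acct_id.
- t1 (acct_id=7) pairs with 1 row(s) of t2.
- t1 (acct_id=8) has no partner → excluded.
- t1 (acct_id=1) has no partner → excluded.
After projecting and ordering:
t1.holder | t2.acct_id | t2.amt | t1.acct_id
Nora | 7 | 344 | 7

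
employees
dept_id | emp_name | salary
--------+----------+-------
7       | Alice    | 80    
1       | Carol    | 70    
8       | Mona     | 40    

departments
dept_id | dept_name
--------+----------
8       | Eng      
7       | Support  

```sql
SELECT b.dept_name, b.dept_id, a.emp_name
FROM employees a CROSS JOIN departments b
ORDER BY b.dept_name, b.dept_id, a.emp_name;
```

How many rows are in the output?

6

CROSS JOIN pairs every row of `employees` with every row of `departments`: 3 × 2 = 6 rows.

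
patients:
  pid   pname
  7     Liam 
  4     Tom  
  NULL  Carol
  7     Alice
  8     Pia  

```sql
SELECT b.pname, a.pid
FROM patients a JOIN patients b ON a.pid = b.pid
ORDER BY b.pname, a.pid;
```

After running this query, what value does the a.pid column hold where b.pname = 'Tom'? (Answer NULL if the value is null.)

4

INNER JOIN keeps only pairs where the ON condition holds.
Matching on a.pid = b.pid. A NULL in a compared column never satisfies the condition.
- a[0] pid=7 → 2 match(es) in b → 2 row(s).
- a[1] pid=4 → 1 match(es) in b → 1 row(s).
- a[2] pid=NULL → no match; dropped.
- a[3] pid=7 → 2 match(es) in b → 2 row(s).
- a[4] pid=8 → 1 match(es) in b → 1 row(s).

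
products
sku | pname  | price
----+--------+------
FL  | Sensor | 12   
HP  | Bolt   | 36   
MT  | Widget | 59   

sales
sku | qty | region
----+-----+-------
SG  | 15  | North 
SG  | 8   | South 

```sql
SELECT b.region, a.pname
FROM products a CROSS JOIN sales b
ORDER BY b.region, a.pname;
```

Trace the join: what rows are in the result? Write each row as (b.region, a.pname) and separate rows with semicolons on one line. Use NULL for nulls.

(North, Bolt); (North, Sensor); (North, Widget); (South, Bolt); (South, Sensor); (South, Widget)

CROSS JOIN pairs every row of `products` with every row of `sales`: 3 × 2 = 6 rows.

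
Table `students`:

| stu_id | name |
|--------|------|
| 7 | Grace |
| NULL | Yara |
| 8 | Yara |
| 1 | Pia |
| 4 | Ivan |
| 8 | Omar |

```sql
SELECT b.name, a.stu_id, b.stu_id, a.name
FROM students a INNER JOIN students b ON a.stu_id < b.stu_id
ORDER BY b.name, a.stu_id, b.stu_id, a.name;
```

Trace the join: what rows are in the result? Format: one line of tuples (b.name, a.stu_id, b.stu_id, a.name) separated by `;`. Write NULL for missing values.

INNER JOIN keeps only pairs where the ON condition holds.
Matching on a.stu_id < b.stu_id. A NULL in a compared column never satisfies the condition.
- a row (stu_id=7): matches 2 b row(s) → 2 output row(s).
- a row (stu_id=NULL): no match → dropped.
- a row (stu_id=8): no match → dropped.
- a row (stu_id=1): matches 4 b row(s) → 4 output row(s).
- a row (stu_id=4): matches 3 b row(s) → 3 output row(s).
- a row (stu_id=8): no match → dropped.
After projecting and ordering:
b.name | a.stu_id | b.stu_id | a.name
Grace | 1 | 7 | Pia
Grace | 4 | 7 | Ivan
Ivan | 1 | 4 | Pia
Omar | 1 | 8 | Pia
Omar | 4 | 8 | Ivan
Omar | 7 | 8 | Grace
Yara | 1 | 8 | Pia
Yara | 4 | 8 | Ivan
Yara | 7 | 8 | Grace

(Grace, 1, 7, Pia); (Grace, 4, 7, Ivan); (Ivan, 1, 4, Pia); (Omar, 1, 8, Pia); (Omar, 4, 8, Ivan); (Omar, 7, 8, Grace); (Yara, 1, 8, Pia); (Yara, 4, 8, Ivan); (Yara, 7, 8, Grace)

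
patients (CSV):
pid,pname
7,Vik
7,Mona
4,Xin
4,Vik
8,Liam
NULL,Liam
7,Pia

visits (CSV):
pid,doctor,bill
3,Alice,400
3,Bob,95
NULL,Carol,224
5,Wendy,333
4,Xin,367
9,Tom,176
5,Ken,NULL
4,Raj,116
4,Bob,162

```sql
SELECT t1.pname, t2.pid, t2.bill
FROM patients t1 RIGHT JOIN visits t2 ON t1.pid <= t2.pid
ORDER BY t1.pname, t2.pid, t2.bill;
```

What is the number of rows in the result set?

RIGHT JOIN keeps every row from `visits`; unmatched rows get NULL for `patients`'s columns.
Matching on t1.pid <= t2.pid. A NULL in a compared column never satisfies the condition.
- t1 (pid=7) pairs with 1 row(s) of t2.
- t1 (pid=7) pairs with 1 row(s) of t2.
- t1 (pid=4) pairs with 6 row(s) of t2.
- t1 (pid=4) pairs with 6 row(s) of t2.
- t1 (pid=8) pairs with 1 row(s) of t2.
- t1 (pid=NULL) has no partner in t2.
- t1 (pid=7) pairs with 1 row(s) of t2.
- 3 t2 row(s) had no t1 match → kept, t1 columns NULL.
Total: 16 matched + 3 padded = 19 rows.

19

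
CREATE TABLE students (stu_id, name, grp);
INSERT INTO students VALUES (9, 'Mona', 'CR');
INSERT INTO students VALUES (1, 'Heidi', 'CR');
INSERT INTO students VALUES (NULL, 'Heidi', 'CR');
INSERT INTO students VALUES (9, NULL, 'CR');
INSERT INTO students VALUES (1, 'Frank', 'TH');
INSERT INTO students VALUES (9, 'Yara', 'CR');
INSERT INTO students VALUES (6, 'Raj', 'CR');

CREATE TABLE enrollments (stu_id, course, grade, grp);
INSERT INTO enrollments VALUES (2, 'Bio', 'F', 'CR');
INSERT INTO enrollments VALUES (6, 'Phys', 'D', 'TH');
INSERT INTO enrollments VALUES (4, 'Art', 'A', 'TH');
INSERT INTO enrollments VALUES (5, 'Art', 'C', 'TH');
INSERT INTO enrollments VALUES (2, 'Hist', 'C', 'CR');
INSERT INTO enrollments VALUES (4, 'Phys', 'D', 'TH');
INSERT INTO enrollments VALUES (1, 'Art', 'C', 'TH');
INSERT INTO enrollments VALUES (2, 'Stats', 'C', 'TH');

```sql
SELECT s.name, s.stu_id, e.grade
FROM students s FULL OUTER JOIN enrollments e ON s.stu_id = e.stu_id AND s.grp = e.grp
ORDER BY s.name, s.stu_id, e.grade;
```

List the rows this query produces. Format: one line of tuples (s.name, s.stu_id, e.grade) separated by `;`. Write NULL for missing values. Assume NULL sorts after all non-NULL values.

FULL OUTER JOIN keeps every row from both sides; unmatched rows get NULL for the other side's columns.
Matching on s.stu_id = e.stu_id AND s.grp = e.grp. A NULL in a compared column never satisfies the condition.
- s[0] stu_id=9, grp=CR → no match; kept with NULLs on the e side.
- s[1] stu_id=1, grp=CR → no match; kept with NULLs on the e side.
- s[2] stu_id=NULL, grp=CR → no match; kept with NULLs on the e side.
- s[3] stu_id=9, grp=CR → no match; kept with NULLs on the e side.
- s[4] stu_id=1, grp=TH → 1 match(es) in e → 1 row(s).
- s[5] stu_id=9, grp=CR → no match; kept with NULLs on the e side.
- s[6] stu_id=6, grp=CR → no match; kept with NULLs on the e side.
- plus 7 unmatched e row(s), each kept with NULL s columns.

(Frank, 1, C); (Heidi, 1, NULL); (Heidi, NULL, NULL); (Mona, 9, NULL); (Raj, 6, NULL); (Yara, 9, NULL); (NULL, 9, NULL); (NULL, NULL, A); (NULL, NULL, C); (NULL, NULL, C); (NULL, NULL, C); (NULL, NULL, D); (NULL, NULL, D); (NULL, NULL, F)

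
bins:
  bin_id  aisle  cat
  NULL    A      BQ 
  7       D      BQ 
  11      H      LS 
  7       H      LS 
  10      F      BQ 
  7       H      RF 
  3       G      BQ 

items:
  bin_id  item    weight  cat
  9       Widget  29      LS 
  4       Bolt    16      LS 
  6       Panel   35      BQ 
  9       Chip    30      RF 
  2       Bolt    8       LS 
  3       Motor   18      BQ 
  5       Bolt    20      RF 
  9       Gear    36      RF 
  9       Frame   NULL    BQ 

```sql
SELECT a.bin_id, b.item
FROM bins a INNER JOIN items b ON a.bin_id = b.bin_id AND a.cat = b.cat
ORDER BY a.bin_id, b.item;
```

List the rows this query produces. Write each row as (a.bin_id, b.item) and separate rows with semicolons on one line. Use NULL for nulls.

INNER JOIN keeps only pairs where the ON condition holds.
Matching on a.bin_id = b.bin_id AND a.cat = b.cat. A NULL in a compared column never satisfies the condition.
- a (bin_id=NULL, cat=BQ) has no partner → excluded.
- a (bin_id=7, cat=BQ) has no partner → excluded.
- a (bin_id=11, cat=LS) has no partner → excluded.
- a (bin_id=7, cat=LS) has no partner → excluded.
- a (bin_id=10, cat=BQ) has no partner → excluded.
- a (bin_id=7, cat=RF) has no partner → excluded.
- a (bin_id=3, cat=BQ) pairs with 1 row(s) of b.
After projecting and ordering:
a.bin_id | b.item
3 | Motor

(3, Motor)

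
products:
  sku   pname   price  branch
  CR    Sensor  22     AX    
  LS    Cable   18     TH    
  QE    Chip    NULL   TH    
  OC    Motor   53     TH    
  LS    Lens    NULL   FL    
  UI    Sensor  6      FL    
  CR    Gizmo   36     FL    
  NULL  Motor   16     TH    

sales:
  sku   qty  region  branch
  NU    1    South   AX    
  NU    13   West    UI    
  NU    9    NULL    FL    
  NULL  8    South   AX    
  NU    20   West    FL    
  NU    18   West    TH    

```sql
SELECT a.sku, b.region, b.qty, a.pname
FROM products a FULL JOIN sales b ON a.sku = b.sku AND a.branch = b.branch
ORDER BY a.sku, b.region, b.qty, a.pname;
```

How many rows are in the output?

FULL OUTER JOIN keeps every row from both sides; unmatched rows get NULL for the other side's columns.
Matching on a.sku = b.sku AND a.branch = b.branch. A NULL in a compared column never satisfies the condition.
Matched pairs: 0; unmatched a rows kept: 8; unmatched b rows kept: 6.
Total: 0 matched + 14 padded = 14 rows.

14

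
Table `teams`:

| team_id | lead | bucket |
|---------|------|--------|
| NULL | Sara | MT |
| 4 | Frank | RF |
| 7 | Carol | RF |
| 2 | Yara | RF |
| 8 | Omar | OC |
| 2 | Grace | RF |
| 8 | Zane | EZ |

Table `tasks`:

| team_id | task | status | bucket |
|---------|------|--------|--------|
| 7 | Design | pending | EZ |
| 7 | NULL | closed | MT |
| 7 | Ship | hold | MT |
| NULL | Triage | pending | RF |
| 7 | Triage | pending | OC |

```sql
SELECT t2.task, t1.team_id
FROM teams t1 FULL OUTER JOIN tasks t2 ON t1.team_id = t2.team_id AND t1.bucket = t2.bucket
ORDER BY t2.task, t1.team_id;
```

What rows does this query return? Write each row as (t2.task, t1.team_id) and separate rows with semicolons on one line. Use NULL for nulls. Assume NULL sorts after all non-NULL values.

(Design, NULL); (Ship, NULL); (Triage, NULL); (Triage, NULL); (NULL, 2); (NULL, 2); (NULL, 4); (NULL, 7); (NULL, 8); (NULL, 8); (NULL, NULL); (NULL, NULL)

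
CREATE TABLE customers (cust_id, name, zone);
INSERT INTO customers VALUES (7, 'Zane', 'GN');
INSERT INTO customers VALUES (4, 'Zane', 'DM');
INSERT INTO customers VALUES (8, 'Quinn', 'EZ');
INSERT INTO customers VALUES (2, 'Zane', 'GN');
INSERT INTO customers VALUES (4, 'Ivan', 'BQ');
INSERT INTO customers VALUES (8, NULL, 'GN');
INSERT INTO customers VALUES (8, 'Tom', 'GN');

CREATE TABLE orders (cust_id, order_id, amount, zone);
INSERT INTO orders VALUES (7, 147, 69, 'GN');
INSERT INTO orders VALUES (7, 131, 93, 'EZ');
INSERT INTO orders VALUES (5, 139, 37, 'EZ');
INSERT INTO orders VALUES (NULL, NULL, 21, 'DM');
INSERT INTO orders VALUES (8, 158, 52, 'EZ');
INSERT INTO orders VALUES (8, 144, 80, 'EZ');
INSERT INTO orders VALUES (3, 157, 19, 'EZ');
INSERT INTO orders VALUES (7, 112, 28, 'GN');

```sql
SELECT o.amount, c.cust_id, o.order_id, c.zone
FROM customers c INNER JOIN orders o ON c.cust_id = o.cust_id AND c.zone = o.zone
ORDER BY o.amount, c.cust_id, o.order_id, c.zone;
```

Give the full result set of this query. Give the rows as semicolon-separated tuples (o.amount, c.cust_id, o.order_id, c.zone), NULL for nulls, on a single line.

(28, 7, 112, GN); (52, 8, 158, EZ); (69, 7, 147, GN); (80, 8, 144, EZ)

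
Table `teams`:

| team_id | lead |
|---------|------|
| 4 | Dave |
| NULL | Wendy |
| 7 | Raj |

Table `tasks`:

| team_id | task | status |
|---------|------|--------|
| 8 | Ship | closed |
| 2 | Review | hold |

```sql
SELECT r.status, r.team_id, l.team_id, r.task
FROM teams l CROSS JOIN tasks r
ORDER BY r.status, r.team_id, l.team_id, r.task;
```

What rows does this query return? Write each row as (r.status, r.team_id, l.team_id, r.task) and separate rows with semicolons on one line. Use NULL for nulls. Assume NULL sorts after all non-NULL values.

CROSS JOIN pairs every row of `teams` with every row of `tasks`: 3 × 2 = 6 rows.

(closed, 8, 4, Ship); (closed, 8, 7, Ship); (closed, 8, NULL, Ship); (hold, 2, 4, Review); (hold, 2, 7, Review); (hold, 2, NULL, Review)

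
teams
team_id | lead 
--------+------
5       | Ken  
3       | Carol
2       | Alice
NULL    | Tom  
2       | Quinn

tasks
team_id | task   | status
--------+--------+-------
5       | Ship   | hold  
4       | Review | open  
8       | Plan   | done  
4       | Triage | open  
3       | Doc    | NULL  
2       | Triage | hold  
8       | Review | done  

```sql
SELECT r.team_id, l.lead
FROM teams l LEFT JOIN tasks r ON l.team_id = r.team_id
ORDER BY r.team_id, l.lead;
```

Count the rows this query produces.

5

LEFT JOIN keeps every row from `teams`; unmatched rows get NULL for `tasks`'s columns.
Matching on l.team_id = r.team_id. A NULL in a compared column never satisfies the condition.
Matched pairs: 4; unmatched l rows kept: 1.
Total: 4 matched + 1 padded = 5 rows.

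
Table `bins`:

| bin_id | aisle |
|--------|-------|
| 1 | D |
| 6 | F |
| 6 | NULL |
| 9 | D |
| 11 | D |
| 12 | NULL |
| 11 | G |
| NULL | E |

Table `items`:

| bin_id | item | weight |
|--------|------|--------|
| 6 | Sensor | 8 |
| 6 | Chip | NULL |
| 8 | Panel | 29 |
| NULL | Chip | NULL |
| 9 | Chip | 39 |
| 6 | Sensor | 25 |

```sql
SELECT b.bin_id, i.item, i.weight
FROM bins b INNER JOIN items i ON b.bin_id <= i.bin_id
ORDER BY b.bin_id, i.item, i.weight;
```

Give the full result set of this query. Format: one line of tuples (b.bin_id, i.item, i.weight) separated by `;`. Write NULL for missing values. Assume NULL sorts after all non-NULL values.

INNER JOIN keeps only pairs where the ON condition holds.
Matching on b.bin_id <= i.bin_id. A NULL in a compared column never satisfies the condition.
- b row (bin_id=1): matches 5 i row(s) → 5 output row(s).
- b row (bin_id=6): matches 5 i row(s) → 5 output row(s).
- b row (bin_id=6): matches 5 i row(s) → 5 output row(s).
- b row (bin_id=9): matches 1 i row(s) → 1 output row(s).
- b row (bin_id=11): no match → dropped.
- b row (bin_id=12): no match → dropped.
- b row (bin_id=11): no match → dropped.
- b row (bin_id=NULL): no match → dropped.

(1, Chip, 39); (1, Chip, NULL); (1, Panel, 29); (1, Sensor, 8); (1, Sensor, 25); (6, Chip, 39); (6, Chip, 39); (6, Chip, NULL); (6, Chip, NULL); (6, Panel, 29); (6, Panel, 29); (6, Sensor, 8); (6, Sensor, 8); (6, Sensor, 25); (6, Sensor, 25); (9, Chip, 39)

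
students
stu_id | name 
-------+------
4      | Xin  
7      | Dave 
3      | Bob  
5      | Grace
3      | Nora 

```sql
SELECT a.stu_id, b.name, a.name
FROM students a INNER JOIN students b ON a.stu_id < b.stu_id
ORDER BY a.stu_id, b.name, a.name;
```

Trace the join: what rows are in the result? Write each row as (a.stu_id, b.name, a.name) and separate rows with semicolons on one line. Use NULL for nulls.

(3, Dave, Bob); (3, Dave, Nora); (3, Grace, Bob); (3, Grace, Nora); (3, Xin, Bob); (3, Xin, Nora); (4, Dave, Xin); (4, Grace, Xin); (5, Dave, Grace)

INNER JOIN keeps only pairs where the ON condition holds.
Matching on a.stu_id < b.stu_id.
- a row (stu_id=4): matches 2 b row(s) → 2 output row(s).
- a row (stu_id=7): no match → dropped.
- a row (stu_id=3): matches 3 b row(s) → 3 output row(s).
- a row (stu_id=5): matches 1 b row(s) → 1 output row(s).
- a row (stu_id=3): matches 3 b row(s) → 3 output row(s).
After projecting and ordering:
a.stu_id | b.name | a.name
3 | Dave | Bob
3 | Dave | Nora
3 | Grace | Bob
3 | Grace | Nora
3 | Xin | Bob
3 | Xin | Nora
4 | Dave | Xin
4 | Grace | Xin
5 | Dave | Grace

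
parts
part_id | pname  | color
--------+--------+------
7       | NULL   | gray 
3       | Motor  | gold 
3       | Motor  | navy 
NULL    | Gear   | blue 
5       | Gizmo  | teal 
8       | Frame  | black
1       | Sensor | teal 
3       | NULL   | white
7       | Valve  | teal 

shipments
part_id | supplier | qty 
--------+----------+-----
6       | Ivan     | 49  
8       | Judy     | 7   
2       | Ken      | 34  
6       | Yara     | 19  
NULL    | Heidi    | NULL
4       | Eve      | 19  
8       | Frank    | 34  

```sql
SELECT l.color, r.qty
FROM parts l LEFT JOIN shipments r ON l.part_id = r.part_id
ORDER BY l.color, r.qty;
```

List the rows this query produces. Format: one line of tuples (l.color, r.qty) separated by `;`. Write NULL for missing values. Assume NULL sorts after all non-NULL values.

LEFT JOIN keeps every row from `parts`; unmatched rows get NULL for `shipments`'s columns.
Matching on l.part_id = r.part_id. A NULL in a compared column never satisfies the condition.
- l row (part_id=7): no match → kept, r columns NULL.
- l row (part_id=3): no match → kept, r columns NULL.
- l row (part_id=3): no match → kept, r columns NULL.
- l row (part_id=NULL): no match → kept, r columns NULL.
- l row (part_id=5): no match → kept, r columns NULL.
- l row (part_id=8): matches 2 r row(s) → 2 output row(s).
- l row (part_id=1): no match → kept, r columns NULL.
- l row (part_id=3): no match → kept, r columns NULL.
- l row (part_id=7): no match → kept, r columns NULL.
After projecting and ordering:
l.color | r.qty
black | 7
black | 34
blue | NULL
gold | NULL
gray | NULL
navy | NULL
teal | NULL
teal | NULL
teal | NULL
white | NULL

(black, 7); (black, 34); (blue, NULL); (gold, NULL); (gray, NULL); (navy, NULL); (teal, NULL); (teal, NULL); (teal, NULL); (white, NULL)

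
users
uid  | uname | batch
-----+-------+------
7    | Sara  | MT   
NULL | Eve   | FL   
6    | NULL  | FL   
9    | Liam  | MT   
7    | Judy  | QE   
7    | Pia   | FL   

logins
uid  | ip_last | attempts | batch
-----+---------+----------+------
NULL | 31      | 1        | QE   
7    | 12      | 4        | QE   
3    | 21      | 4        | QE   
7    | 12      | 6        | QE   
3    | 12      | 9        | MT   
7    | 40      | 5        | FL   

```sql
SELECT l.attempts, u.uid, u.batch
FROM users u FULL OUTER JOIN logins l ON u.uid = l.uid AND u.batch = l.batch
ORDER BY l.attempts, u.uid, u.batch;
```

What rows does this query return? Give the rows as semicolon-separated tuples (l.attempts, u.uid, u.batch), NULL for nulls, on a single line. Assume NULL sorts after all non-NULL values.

FULL OUTER JOIN keeps every row from both sides; unmatched rows get NULL for the other side's columns.
Matching on u.uid = l.uid AND u.batch = l.batch. A NULL in a compared column never satisfies the condition.
- u (uid=7, batch=MT) has no partner → padded with NULL.
- u (uid=NULL, batch=FL) has no partner → padded with NULL.
- u (uid=6, batch=FL) has no partner → padded with NULL.
- u (uid=9, batch=MT) has no partner → padded with NULL.
- u (uid=7, batch=QE) pairs with 2 row(s) of l.
- u (uid=7, batch=FL) pairs with 1 row(s) of l.
- plus 3 unmatched l row(s), each kept with NULL u columns.
After projecting and ordering:
l.attempts | u.uid | u.batch
1 | NULL | NULL
4 | 7 | QE
4 | NULL | NULL
5 | 7 | FL
6 | 7 | QE
9 | NULL | NULL
NULL | 6 | FL
NULL | 7 | MT
NULL | 9 | MT
NULL | NULL | FL

(1, NULL, NULL); (4, 7, QE); (4, NULL, NULL); (5, 7, FL); (6, 7, QE); (9, NULL, NULL); (NULL, 6, FL); (NULL, 7, MT); (NULL, 9, MT); (NULL, NULL, FL)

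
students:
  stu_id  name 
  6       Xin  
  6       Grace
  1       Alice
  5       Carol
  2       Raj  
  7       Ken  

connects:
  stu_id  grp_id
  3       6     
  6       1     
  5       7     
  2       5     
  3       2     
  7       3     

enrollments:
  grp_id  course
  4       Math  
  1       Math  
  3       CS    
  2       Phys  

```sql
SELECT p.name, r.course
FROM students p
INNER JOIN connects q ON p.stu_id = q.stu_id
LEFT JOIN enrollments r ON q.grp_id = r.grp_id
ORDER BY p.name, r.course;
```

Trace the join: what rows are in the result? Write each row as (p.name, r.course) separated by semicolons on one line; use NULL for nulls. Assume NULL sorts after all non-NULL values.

Evaluate left to right. First `students p INNER JOIN connects q` on stu_id: 5 row(s).
Then LEFT JOIN `enrollments r` on grp_id: each of those 5 rows is kept; rows whose q.grp_id has no match in r get NULL for r's columns.

(Carol, NULL); (Grace, Math); (Ken, CS); (Raj, NULL); (Xin, Math)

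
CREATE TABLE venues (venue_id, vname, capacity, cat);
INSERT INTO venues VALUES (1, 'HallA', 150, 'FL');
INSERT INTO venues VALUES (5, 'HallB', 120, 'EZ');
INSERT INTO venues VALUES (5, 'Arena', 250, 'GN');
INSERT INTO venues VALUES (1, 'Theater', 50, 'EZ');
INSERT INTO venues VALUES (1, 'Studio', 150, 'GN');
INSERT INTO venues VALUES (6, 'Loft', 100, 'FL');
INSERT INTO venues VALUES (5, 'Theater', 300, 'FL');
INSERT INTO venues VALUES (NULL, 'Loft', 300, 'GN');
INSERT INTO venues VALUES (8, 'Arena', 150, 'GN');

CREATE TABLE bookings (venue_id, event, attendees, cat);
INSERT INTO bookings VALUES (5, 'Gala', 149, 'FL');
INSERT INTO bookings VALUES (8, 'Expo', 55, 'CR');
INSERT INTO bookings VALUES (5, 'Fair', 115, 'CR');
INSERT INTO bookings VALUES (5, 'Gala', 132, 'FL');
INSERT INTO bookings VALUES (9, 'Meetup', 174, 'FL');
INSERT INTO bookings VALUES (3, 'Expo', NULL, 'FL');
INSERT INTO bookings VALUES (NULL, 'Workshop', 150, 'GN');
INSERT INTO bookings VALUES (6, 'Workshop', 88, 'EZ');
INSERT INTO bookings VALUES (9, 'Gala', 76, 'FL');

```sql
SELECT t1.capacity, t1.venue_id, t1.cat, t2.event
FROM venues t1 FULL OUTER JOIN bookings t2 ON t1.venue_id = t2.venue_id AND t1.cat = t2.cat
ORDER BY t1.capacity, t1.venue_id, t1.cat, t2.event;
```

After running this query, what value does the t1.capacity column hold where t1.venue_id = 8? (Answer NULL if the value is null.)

150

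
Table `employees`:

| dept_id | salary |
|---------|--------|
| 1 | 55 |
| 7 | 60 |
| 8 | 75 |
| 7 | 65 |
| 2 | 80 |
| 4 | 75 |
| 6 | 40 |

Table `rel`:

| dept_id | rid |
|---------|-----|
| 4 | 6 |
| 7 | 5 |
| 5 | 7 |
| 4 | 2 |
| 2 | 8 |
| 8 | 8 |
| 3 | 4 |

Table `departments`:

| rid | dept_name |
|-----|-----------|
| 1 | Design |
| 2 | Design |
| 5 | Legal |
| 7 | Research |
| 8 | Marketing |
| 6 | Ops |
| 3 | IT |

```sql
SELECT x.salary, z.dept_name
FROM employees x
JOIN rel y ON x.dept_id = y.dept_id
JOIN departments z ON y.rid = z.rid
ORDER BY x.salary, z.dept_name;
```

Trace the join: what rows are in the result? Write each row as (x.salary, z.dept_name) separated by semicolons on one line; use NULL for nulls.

(60, Legal); (65, Legal); (75, Design); (75, Marketing); (75, Ops); (80, Marketing)

Joins associate left-to-right: employees INNER JOIN rel on dept_id gives 6 intermediate row(s).
Then INNER JOIN `departments z` on rid: keep only rows whose y.rid appears in z.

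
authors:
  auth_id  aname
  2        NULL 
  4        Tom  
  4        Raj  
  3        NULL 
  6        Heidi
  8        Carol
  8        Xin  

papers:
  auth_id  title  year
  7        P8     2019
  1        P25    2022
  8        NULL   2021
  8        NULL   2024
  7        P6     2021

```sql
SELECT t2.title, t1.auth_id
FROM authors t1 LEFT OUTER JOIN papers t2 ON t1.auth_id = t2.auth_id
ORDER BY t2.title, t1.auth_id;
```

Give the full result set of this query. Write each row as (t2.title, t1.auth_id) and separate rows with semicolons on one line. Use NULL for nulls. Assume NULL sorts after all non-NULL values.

(NULL, 2); (NULL, 3); (NULL, 4); (NULL, 4); (NULL, 6); (NULL, 8); (NULL, 8); (NULL, 8); (NULL, 8)

LEFT JOIN keeps every row from `authors`; unmatched rows get NULL for `papers`'s columns.
Matching on t1.auth_id = t2.auth_id.
Matched pairs: 4; unmatched t1 rows kept: 5.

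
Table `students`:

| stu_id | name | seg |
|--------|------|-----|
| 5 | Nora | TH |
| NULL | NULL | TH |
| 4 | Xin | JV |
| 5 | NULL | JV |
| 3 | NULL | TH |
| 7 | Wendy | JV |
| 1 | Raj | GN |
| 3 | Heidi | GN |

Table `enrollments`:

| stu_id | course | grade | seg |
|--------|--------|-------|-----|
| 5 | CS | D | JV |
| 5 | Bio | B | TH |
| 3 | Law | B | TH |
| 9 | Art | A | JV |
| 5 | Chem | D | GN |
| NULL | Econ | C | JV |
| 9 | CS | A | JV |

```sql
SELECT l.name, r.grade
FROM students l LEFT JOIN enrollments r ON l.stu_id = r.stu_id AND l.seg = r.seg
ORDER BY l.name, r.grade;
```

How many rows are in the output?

LEFT JOIN keeps every row from `students`; unmatched rows get NULL for `enrollments`'s columns.
Matching on l.stu_id = r.stu_id AND l.seg = r.seg. A NULL in a compared column never satisfies the condition.
- l (stu_id=5, seg=TH) pairs with 1 row(s) of r.
- l (stu_id=NULL, seg=TH) has no partner → padded with NULL.
- l (stu_id=4, seg=JV) has no partner → padded with NULL.
- l (stu_id=5, seg=JV) pairs with 1 row(s) of r.
- l (stu_id=3, seg=TH) pairs with 1 row(s) of r.
- l (stu_id=7, seg=JV) has no partner → padded with NULL.
- l (stu_id=1, seg=GN) has no partner → padded with NULL.
- l (stu_id=3, seg=GN) has no partner → padded with NULL.
Total: 3 matched + 5 padded = 8 rows.

8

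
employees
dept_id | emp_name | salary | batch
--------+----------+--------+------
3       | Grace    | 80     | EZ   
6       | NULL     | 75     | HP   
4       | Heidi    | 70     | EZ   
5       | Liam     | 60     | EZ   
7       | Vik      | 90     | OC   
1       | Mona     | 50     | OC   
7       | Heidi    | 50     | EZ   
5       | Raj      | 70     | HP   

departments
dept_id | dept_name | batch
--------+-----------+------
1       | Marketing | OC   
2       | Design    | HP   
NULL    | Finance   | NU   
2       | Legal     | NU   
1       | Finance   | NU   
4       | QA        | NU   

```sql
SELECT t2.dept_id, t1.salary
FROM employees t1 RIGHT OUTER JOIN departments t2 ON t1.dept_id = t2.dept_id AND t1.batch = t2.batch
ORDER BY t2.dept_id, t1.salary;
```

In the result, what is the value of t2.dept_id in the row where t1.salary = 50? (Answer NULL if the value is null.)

1

RIGHT JOIN keeps every row from `departments`; unmatched rows get NULL for `employees`'s columns.
Matching on t1.dept_id = t2.dept_id AND t1.batch = t2.batch. A NULL in a compared column never satisfies the condition.
- t1 (dept_id=3, batch=EZ) has no partner in t2.
- t1 (dept_id=6, batch=HP) has no partner in t2.
- t1 (dept_id=4, batch=EZ) has no partner in t2.
- t1 (dept_id=5, batch=EZ) has no partner in t2.
- t1 (dept_id=7, batch=OC) has no partner in t2.
- t1 (dept_id=1, batch=OC) pairs with 1 row(s) of t2.
- t1 (dept_id=7, batch=EZ) has no partner in t2.
- t1 (dept_id=5, batch=HP) has no partner in t2.
- 5 t2 row(s) had no t1 match → kept, t1 columns NULL.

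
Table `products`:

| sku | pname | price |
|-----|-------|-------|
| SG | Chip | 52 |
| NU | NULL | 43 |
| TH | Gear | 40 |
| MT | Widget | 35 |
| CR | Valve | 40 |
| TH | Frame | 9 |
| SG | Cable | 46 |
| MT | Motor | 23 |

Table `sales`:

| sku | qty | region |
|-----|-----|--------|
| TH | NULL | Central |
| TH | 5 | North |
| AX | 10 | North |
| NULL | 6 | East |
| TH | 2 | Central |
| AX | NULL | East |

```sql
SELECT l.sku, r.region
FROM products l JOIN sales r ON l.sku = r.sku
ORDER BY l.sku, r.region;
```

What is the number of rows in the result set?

INNER JOIN keeps only pairs where the ON condition holds.
Matching on l.sku = r.sku. A NULL in a compared column never satisfies the condition.
Matched pairs: 6.
Total: 6 rows.

6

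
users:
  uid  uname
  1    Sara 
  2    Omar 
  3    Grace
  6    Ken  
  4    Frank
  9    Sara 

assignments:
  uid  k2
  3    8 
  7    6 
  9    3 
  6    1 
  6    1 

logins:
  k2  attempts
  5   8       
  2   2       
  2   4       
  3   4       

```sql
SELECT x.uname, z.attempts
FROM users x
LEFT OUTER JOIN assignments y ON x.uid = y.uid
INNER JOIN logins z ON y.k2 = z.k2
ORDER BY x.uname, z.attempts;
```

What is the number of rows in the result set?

1

Joins associate left-to-right: users LEFT JOIN assignments on uid gives 7 intermediate row(s).
Then INNER JOIN `logins z` on k2: keep only rows whose y.k2 appears in z.
Result: 1 row(s).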